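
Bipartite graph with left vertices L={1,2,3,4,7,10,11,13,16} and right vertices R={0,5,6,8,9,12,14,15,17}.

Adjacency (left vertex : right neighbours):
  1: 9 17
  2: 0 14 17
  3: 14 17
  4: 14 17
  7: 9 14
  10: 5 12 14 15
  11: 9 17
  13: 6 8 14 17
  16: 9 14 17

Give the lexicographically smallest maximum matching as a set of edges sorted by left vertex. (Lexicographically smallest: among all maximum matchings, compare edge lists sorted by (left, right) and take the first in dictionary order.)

|M| = 6 (so the lex-smallest maximum matching has 6 edges)
process left vertices in ascending order; for each, take the smallest-labelled available neighbour that still permits 6 edges overall, or leave it unmatched if none does
lex-smallest matching: {1-9, 2-0, 3-14, 4-17, 10-5, 13-6}

Lex-smallest maximum matching: {(1,9), (2,0), (3,14), (4,17), (10,5), (13,6)}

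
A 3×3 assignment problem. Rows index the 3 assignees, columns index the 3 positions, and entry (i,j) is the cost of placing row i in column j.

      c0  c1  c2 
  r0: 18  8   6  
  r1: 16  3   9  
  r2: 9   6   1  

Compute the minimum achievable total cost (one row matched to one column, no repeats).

optimal assignment: row0→col2 (cost 6), row1→col1 (cost 3), row2→col0 (cost 9)
total = 6 + 3 + 9 = 18

Minimum assignment cost: 18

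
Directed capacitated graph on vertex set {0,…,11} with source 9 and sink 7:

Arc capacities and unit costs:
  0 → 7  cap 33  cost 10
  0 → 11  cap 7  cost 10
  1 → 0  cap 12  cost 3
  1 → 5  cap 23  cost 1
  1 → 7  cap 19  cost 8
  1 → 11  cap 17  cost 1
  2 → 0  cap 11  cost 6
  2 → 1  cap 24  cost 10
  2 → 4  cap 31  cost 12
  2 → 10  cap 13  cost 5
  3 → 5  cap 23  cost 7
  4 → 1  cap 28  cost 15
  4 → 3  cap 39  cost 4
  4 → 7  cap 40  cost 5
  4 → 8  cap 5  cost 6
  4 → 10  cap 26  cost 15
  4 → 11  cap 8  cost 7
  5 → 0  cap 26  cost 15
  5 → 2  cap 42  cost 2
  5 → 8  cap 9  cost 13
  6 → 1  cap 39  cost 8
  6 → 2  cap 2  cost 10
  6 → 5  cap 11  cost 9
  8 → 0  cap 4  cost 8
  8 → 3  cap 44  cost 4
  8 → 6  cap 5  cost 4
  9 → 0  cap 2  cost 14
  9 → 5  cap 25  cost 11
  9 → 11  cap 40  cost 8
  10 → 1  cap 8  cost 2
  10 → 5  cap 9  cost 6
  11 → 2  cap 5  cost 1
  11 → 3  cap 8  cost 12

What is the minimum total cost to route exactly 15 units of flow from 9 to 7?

shortest-cost path #1: 9→0→7 push 2 @ unit cost 24 (adds 48)
shortest-cost path #2: 9→11→2→10→1→7 push 5 @ unit cost 24 (adds 120)
shortest-cost path #3: 9→5→2→10→1→7 push 3 @ unit cost 28 (adds 84)
shortest-cost path #4: 9→5→2→0→7 push 5 @ unit cost 29 (adds 145)
total cost = 397

Minimum cost for 15 units: 397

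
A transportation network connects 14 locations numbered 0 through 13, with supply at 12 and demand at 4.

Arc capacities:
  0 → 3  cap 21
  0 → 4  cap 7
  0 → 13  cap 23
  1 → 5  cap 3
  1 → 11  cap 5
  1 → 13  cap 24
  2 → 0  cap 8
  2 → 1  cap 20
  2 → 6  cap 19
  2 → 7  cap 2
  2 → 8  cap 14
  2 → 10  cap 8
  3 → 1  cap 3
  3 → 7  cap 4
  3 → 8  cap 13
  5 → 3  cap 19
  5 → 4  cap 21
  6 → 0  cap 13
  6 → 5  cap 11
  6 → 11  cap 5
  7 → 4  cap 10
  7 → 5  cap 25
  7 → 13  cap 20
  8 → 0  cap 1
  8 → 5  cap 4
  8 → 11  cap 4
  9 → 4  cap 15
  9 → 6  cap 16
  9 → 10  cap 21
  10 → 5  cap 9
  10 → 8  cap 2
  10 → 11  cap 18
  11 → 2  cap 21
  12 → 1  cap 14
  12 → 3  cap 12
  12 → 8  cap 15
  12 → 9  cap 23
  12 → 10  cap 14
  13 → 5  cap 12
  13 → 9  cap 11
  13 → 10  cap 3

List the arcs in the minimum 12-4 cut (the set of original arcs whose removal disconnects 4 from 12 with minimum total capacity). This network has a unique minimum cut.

Min-cut arcs: {(0,4), (2,7), (3,7), (5,4), (9,4)} (total capacity 49)

augment #1: 12→9→4 push 15
augment #2: 12→1→5→4 push 3
augment #3: 12→3→7→4 push 4
augment #4: 12→8→0→4 push 1
augment #5: 12→8→5→4 push 4
augment #6: 12→10→5→4 push 9
augment #7: 12→1→13→5→4 push 5
augment #8: 12→9→6→0→4 push 6
augment #9: 12→1→11→2→7→4 push 2
max flow = 49; residual-reachable set from 12 gives S-side
cut edges (S→T): {(0,4), (2,7), (3,7), (5,4), (9,4)} total cap 49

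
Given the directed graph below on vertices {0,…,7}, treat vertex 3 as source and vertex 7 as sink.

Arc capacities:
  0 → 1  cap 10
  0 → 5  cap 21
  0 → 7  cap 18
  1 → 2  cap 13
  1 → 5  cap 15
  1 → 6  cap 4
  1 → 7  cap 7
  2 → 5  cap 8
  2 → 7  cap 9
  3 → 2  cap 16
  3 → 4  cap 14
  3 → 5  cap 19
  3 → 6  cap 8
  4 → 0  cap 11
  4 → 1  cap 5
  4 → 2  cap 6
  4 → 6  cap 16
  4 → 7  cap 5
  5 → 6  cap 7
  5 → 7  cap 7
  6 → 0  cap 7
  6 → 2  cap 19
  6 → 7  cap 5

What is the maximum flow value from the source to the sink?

augment #1: 3→2→7 bottleneck 9, total now 9
augment #2: 3→4→7 bottleneck 5, total now 14
augment #3: 3→5→7 bottleneck 7, total now 21
augment #4: 3→6→7 bottleneck 5, total now 26
augment #5: 3→4→0→7 bottleneck 9, total now 35
augment #6: 3→6→0→7 bottleneck 3, total now 38
augment #7: 3→5→6→0→7 bottleneck 4, total now 42

Maximum flow value: 42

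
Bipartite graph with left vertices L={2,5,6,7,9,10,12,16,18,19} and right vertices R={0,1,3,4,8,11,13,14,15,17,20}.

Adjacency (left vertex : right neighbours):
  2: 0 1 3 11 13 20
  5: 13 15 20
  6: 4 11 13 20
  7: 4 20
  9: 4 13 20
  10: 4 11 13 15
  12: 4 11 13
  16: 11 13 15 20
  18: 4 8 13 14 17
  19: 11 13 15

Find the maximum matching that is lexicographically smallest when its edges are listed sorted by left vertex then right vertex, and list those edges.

Lex-smallest maximum matching: {(2,0), (5,13), (6,4), (7,20), (10,11), (16,15), (18,8)}

|M| = 7 (so the lex-smallest maximum matching has 7 edges)
process left vertices in ascending order; for each, take the smallest-labelled available neighbour that still permits 7 edges overall, or leave it unmatched if none does
lex-smallest matching: {2-0, 5-13, 6-4, 7-20, 10-11, 16-15, 18-8}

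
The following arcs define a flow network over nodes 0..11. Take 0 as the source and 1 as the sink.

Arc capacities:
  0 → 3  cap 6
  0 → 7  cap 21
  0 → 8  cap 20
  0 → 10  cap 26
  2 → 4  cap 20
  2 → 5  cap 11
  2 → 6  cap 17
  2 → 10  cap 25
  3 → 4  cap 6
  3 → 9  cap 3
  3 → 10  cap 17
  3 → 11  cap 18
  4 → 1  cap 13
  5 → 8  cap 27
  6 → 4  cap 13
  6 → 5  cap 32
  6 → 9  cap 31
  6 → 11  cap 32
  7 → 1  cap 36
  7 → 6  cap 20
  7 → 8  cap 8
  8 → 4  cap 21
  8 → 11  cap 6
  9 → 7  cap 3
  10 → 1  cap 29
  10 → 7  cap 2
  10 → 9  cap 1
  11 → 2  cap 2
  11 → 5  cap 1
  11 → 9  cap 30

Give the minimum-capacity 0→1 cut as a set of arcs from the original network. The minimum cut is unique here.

Min-cut arcs: {(0,7), (4,1), (9,7), (10,1), (10,7)} (total capacity 68)

augment #1: 0→7→1 push 21
augment #2: 0→10→1 push 26
augment #3: 0→3→4→1 push 6
augment #4: 0→8→4→1 push 7
augment #5: 0→8→4→3→10→1 push 3
augment #6: 0→8→11→9→7→1 push 3
augment #7: 0→8→4→3→10→7→1 push 2
max flow = 68; residual-reachable set from 0 gives S-side
cut edges (S→T): {(0,7), (4,1), (9,7), (10,1), (10,7)} total cap 68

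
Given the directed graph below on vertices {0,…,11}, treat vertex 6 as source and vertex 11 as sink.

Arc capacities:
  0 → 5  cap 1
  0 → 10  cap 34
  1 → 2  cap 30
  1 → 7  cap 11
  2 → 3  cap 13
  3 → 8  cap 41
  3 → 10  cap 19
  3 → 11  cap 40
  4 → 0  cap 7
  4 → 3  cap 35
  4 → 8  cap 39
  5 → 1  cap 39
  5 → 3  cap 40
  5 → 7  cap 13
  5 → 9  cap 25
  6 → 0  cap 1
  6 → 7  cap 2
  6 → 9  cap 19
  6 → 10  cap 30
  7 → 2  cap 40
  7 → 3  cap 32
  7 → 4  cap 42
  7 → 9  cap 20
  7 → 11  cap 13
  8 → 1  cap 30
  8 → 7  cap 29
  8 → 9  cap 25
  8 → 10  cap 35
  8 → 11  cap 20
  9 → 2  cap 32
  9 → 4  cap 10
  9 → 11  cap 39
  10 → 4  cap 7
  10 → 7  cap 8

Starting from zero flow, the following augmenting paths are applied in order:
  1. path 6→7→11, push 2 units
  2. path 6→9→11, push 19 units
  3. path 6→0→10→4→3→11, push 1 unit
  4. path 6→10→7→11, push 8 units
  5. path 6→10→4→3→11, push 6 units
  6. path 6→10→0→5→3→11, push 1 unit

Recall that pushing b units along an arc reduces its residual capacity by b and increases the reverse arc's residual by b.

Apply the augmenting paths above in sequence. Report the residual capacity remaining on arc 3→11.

after path 1 (6→7→11, push 2): res(3,11)=40
after path 2 (6→9→11, push 19): res(3,11)=40
after path 3 (6→0→10→4→3→11, push 1): res(3,11)=39
after path 4 (6→10→7→11, push 8): res(3,11)=39
after path 5 (6→10→4→3→11, push 6): res(3,11)=33
after path 6 (6→10→0→5→3→11, push 1): res(3,11)=32

Residual capacity of (3,11): 32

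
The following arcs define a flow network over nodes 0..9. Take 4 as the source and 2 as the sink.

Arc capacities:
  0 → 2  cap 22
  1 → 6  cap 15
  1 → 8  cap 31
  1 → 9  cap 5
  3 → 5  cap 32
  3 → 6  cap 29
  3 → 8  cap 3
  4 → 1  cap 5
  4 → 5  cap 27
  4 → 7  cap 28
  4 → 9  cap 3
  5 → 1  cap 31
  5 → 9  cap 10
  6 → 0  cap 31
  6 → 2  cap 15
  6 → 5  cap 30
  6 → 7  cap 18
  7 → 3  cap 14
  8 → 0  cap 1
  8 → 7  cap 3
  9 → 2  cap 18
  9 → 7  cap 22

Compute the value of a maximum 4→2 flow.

Maximum flow value: 48

augment #1: 4→9→2 bottleneck 3, total now 3
augment #2: 4→1→6→2 bottleneck 5, total now 8
augment #3: 4→5→9→2 bottleneck 10, total now 18
augment #4: 4→5→1→6→2 bottleneck 10, total now 28
augment #5: 4→5→1→9→2 bottleneck 5, total now 33
augment #6: 4→5→1→8→0→2 bottleneck 1, total now 34
augment #7: 4→7→3→6→0→2 bottleneck 14, total now 48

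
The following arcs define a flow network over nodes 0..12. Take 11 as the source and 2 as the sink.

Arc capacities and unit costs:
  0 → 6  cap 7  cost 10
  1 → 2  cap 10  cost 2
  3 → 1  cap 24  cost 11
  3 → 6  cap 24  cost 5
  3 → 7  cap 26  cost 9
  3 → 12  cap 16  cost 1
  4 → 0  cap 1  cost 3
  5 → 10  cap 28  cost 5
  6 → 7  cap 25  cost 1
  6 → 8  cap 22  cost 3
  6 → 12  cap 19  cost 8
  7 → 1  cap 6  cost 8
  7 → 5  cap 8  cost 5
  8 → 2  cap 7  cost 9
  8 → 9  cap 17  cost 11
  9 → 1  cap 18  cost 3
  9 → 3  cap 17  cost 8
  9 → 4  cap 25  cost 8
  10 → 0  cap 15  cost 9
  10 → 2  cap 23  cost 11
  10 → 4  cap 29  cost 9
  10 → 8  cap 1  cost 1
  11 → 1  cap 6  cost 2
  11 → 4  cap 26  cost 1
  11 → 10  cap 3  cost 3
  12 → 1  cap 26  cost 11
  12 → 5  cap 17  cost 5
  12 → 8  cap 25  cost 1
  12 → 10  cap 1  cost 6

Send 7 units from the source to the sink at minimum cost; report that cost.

Minimum cost for 7 units: 37

shortest-cost path #1: 11→1→2 push 6 @ unit cost 4 (adds 24)
shortest-cost path #2: 11→10→8→2 push 1 @ unit cost 13 (adds 13)
total cost = 37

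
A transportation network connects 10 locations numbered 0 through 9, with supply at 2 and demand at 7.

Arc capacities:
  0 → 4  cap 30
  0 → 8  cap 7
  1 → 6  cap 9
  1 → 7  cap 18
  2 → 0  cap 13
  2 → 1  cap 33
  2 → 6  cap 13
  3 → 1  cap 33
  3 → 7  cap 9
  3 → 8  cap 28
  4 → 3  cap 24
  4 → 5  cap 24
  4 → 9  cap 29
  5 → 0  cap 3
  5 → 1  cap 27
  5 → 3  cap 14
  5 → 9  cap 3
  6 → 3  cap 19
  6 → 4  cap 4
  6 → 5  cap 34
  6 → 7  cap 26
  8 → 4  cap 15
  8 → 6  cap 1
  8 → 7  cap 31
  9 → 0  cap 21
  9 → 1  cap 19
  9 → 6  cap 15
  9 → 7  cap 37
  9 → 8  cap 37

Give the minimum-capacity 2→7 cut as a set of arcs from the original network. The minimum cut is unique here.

augment #1: 2→1→7 push 18
augment #2: 2→6→7 push 13
augment #3: 2→0→8→7 push 7
augment #4: 2→1→6→7 push 9
augment #5: 2→0→4→3→7 push 6
max flow = 53; residual-reachable set from 2 gives S-side
cut edges (S→T): {(1,6), (1,7), (2,0), (2,6)} total cap 53

Min-cut arcs: {(1,6), (1,7), (2,0), (2,6)} (total capacity 53)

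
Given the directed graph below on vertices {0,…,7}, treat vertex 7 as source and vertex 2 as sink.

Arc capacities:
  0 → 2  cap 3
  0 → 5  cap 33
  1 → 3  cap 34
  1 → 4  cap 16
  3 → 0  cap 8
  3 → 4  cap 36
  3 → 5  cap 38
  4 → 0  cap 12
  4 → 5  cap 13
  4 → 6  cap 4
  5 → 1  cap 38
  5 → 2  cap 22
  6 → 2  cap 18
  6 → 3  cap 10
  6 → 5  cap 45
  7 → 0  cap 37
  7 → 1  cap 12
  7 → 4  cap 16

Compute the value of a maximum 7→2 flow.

augment #1: 7→0→2 bottleneck 3, total now 3
augment #2: 7→0→5→2 bottleneck 22, total now 25
augment #3: 7→4→6→2 bottleneck 4, total now 29

Maximum flow value: 29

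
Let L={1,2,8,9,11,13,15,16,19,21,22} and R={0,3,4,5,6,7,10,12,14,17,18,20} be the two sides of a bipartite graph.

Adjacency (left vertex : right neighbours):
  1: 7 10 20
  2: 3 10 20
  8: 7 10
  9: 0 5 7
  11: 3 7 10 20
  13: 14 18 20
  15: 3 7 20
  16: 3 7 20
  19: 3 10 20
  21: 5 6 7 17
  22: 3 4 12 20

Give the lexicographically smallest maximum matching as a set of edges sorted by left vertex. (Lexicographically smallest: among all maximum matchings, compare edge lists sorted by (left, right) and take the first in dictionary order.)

Lex-smallest maximum matching: {(1,7), (2,3), (8,10), (9,0), (11,20), (13,14), (21,5), (22,4)}

|M| = 8 (so the lex-smallest maximum matching has 8 edges)
process left vertices in ascending order; for each, take the smallest-labelled available neighbour that still permits 8 edges overall, or leave it unmatched if none does
lex-smallest matching: {1-7, 2-3, 8-10, 9-0, 11-20, 13-14, 21-5, 22-4}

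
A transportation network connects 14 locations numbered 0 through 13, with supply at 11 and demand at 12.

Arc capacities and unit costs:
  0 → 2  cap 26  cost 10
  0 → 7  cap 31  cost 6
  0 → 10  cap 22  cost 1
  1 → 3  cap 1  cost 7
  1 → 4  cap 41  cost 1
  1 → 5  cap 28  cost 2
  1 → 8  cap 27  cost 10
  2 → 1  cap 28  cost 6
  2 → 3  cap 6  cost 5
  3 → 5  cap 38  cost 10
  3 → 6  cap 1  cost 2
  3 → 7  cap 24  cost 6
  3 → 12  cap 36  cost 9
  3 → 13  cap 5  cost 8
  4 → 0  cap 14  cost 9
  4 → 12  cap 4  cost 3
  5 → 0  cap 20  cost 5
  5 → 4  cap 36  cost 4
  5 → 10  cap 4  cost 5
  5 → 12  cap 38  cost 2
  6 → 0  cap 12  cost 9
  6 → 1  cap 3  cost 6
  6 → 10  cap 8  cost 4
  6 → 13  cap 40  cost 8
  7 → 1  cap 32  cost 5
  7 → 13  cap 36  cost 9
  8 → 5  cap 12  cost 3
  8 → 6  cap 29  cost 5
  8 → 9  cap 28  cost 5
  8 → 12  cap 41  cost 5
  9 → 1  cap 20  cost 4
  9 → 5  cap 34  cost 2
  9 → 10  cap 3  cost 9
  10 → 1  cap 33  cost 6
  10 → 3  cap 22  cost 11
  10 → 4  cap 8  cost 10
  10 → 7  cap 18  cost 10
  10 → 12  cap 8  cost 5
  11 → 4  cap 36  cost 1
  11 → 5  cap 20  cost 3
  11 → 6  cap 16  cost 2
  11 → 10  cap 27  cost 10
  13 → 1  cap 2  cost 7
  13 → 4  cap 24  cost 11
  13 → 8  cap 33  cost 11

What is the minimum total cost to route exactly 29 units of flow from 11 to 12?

shortest-cost path #1: 11→4→12 push 4 @ unit cost 4 (adds 16)
shortest-cost path #2: 11→5→12 push 20 @ unit cost 5 (adds 100)
shortest-cost path #3: 11→6→10→12 push 5 @ unit cost 11 (adds 55)
total cost = 171

Minimum cost for 29 units: 171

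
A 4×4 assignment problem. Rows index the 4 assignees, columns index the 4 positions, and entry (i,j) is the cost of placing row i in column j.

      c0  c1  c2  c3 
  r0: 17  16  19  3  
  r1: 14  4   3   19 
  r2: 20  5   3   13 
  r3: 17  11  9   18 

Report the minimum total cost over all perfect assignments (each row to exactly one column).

Minimum assignment cost: 27

optimal assignment: row0→col3 (cost 3), row1→col1 (cost 4), row2→col2 (cost 3), row3→col0 (cost 17)
total = 3 + 4 + 3 + 17 = 27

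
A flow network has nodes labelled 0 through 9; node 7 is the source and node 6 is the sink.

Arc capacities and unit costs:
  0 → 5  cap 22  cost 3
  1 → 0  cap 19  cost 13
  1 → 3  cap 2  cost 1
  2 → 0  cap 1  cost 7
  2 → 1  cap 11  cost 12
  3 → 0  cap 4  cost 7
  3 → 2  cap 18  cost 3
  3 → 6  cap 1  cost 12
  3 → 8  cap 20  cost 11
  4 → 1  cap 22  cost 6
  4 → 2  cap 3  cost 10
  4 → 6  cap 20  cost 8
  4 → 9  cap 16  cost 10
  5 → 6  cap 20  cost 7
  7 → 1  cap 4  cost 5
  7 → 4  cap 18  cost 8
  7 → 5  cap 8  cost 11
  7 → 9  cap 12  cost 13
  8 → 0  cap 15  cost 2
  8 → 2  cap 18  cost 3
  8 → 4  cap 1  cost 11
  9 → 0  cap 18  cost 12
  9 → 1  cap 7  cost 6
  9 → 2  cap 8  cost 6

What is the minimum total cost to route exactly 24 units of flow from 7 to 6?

shortest-cost path #1: 7→4→6 push 18 @ unit cost 16 (adds 288)
shortest-cost path #2: 7→1→3→6 push 1 @ unit cost 18 (adds 18)
shortest-cost path #3: 7→5→6 push 5 @ unit cost 18 (adds 90)
total cost = 396

Minimum cost for 24 units: 396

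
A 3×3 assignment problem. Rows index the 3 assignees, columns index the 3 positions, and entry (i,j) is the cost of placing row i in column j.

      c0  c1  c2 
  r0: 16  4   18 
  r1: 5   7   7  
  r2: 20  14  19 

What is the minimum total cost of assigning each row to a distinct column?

Minimum assignment cost: 28

optimal assignment: row0→col1 (cost 4), row1→col0 (cost 5), row2→col2 (cost 19)
total = 4 + 5 + 19 = 28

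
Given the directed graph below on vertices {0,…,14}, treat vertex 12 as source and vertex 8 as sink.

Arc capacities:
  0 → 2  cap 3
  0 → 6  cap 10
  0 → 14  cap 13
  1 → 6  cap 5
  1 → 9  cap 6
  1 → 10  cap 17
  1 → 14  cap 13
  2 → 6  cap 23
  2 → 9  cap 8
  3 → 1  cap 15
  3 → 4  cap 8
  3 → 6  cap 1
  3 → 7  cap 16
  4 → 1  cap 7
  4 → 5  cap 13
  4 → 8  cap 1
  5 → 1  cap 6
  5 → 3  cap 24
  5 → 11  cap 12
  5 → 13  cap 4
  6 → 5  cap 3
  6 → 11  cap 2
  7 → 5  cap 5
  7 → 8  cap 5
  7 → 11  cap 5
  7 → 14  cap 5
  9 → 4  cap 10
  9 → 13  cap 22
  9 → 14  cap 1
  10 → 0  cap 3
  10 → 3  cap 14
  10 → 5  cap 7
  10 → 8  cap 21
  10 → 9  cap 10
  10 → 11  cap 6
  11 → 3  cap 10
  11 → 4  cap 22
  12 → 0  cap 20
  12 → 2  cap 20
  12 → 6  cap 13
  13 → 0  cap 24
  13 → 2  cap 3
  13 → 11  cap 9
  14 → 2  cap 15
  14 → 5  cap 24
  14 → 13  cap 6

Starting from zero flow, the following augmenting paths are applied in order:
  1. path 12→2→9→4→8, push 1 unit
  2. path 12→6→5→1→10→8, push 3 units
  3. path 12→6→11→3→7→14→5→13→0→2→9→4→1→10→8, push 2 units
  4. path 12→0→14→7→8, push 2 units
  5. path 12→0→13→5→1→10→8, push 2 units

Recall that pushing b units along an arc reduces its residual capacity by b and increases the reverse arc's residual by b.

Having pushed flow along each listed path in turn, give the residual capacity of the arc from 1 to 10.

after path 1 (12→2→9→4→8, push 1): res(1,10)=17
after path 2 (12→6→5→1→10→8, push 3): res(1,10)=14
after path 3 (12→6→11→3→7→14→5→13→0→2→9→4→1→10→8, push 2): res(1,10)=12
after path 4 (12→0→14→7→8, push 2): res(1,10)=12
after path 5 (12→0→13→5→1→10→8, push 2): res(1,10)=10

Residual capacity of (1,10): 10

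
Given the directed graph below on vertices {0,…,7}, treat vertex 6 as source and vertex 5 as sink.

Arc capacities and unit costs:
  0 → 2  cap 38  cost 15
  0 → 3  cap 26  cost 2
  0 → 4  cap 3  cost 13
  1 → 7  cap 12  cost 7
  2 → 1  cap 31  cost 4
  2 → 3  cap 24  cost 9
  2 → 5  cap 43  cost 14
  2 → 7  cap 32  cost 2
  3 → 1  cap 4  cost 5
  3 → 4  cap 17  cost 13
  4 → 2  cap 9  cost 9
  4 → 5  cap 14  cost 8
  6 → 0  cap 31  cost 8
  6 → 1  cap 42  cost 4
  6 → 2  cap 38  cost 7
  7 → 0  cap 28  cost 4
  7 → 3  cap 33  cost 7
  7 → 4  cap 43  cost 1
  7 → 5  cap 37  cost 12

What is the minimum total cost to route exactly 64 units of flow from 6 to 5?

Minimum cost for 64 units: 1502

shortest-cost path #1: 6→2→7→4→5 push 14 @ unit cost 18 (adds 252)
shortest-cost path #2: 6→2→5 push 24 @ unit cost 21 (adds 504)
shortest-cost path #3: 6→1→7→5 push 12 @ unit cost 23 (adds 276)
shortest-cost path #4: 6→0→4→7→5 push 3 @ unit cost 32 (adds 96)
shortest-cost path #5: 6→0→3→4→7→5 push 11 @ unit cost 34 (adds 374)
total cost = 1502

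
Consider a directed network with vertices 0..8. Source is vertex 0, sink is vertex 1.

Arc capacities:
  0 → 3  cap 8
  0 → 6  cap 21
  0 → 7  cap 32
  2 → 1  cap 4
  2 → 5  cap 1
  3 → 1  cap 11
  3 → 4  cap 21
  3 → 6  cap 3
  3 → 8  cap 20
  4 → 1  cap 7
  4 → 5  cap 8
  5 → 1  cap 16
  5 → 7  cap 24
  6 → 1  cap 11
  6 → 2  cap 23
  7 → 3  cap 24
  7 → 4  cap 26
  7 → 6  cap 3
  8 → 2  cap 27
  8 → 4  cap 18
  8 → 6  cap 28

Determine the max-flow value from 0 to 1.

augment #1: 0→3→1 bottleneck 8, total now 8
augment #2: 0→6→1 bottleneck 11, total now 19
augment #3: 0→6→2→1 bottleneck 4, total now 23
augment #4: 0→7→3→1 bottleneck 3, total now 26
augment #5: 0→7→4→1 bottleneck 7, total now 33
augment #6: 0→6→2→5→1 bottleneck 1, total now 34
augment #7: 0→7→4→5→1 bottleneck 8, total now 42

Maximum flow value: 42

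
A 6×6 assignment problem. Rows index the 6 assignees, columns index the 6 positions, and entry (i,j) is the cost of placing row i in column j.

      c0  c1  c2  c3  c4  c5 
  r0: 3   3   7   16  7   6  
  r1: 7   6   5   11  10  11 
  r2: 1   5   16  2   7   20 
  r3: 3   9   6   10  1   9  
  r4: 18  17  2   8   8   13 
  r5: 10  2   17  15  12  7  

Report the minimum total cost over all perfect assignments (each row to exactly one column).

optimal assignment: row0→col5 (cost 6), row1→col0 (cost 7), row2→col3 (cost 2), row3→col4 (cost 1), row4→col2 (cost 2), row5→col1 (cost 2)
total = 6 + 7 + 2 + 1 + 2 + 2 = 20

Minimum assignment cost: 20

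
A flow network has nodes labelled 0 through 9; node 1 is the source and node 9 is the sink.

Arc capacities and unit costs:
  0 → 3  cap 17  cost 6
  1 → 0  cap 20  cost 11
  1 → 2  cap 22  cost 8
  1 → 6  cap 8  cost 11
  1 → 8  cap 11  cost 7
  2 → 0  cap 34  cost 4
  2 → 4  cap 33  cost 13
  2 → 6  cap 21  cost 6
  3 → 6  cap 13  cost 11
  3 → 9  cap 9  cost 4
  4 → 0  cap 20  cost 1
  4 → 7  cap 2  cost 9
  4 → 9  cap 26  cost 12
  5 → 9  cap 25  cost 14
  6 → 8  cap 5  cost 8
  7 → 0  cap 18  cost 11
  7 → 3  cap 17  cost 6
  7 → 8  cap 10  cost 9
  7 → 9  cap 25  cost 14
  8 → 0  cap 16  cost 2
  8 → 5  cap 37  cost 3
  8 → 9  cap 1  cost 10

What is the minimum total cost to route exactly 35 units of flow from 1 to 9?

Minimum cost for 35 units: 941

shortest-cost path #1: 1→8→9 push 1 @ unit cost 17 (adds 17)
shortest-cost path #2: 1→8→0→3→9 push 9 @ unit cost 19 (adds 171)
shortest-cost path #3: 1→8→5→9 push 1 @ unit cost 24 (adds 24)
shortest-cost path #4: 1→0→8→5→9 push 9 @ unit cost 26 (adds 234)
shortest-cost path #5: 1→2→4→9 push 15 @ unit cost 33 (adds 495)
total cost = 941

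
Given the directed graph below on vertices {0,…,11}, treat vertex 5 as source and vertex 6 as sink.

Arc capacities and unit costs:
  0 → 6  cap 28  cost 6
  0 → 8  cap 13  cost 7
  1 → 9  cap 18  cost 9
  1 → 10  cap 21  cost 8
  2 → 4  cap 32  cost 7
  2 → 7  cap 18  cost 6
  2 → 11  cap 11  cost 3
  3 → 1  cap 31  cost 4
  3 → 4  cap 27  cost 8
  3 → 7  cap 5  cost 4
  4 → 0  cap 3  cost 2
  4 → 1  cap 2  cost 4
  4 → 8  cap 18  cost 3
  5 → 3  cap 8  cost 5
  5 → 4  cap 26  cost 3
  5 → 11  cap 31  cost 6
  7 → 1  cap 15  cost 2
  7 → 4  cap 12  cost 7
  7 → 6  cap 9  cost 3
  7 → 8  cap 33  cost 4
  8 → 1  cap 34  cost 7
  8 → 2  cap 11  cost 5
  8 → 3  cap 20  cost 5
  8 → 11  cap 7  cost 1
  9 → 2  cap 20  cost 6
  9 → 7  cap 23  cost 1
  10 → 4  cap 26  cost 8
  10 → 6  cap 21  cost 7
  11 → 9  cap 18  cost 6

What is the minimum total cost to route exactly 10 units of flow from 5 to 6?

shortest-cost path #1: 5→4→0→6 push 3 @ unit cost 11 (adds 33)
shortest-cost path #2: 5→3→7→6 push 5 @ unit cost 12 (adds 60)
shortest-cost path #3: 5→11→9→7→6 push 2 @ unit cost 16 (adds 32)
total cost = 125

Minimum cost for 10 units: 125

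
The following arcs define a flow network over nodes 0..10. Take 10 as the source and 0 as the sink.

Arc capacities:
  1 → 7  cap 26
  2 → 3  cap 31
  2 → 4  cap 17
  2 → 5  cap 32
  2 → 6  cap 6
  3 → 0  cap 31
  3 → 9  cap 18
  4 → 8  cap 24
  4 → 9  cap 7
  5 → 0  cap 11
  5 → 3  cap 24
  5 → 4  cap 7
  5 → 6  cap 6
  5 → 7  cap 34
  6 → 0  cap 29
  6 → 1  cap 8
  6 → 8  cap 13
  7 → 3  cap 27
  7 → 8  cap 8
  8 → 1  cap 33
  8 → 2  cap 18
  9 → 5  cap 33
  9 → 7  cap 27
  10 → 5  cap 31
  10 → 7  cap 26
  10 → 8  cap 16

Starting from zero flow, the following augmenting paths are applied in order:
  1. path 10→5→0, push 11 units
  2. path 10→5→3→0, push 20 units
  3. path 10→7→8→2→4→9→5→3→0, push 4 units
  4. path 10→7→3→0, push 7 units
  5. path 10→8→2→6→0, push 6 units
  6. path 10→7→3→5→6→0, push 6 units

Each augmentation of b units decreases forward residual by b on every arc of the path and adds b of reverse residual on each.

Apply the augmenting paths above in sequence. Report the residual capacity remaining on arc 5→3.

after path 1 (10→5→0, push 11): res(5,3)=24
after path 2 (10→5→3→0, push 20): res(5,3)=4
after path 3 (10→7→8→2→4→9→5→3→0, push 4): res(5,3)=0
after path 4 (10→7→3→0, push 7): res(5,3)=0
after path 5 (10→8→2→6→0, push 6): res(5,3)=0
after path 6 (10→7→3→5→6→0, push 6): res(5,3)=6

Residual capacity of (5,3): 6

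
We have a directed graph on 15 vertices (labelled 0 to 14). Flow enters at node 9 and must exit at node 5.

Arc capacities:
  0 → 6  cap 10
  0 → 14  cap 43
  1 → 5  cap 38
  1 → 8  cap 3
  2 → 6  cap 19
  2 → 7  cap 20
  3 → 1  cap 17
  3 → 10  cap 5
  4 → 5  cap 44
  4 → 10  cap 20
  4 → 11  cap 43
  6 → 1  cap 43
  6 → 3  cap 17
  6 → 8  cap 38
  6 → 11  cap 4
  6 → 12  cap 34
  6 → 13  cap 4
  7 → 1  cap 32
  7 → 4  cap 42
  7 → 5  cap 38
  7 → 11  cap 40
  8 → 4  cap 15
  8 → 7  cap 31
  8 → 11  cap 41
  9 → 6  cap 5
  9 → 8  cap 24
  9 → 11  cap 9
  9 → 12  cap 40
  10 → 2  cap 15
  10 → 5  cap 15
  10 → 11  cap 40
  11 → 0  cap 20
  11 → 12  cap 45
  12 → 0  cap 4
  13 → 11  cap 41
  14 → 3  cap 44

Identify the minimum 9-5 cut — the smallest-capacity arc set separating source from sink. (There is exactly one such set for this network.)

Min-cut arcs: {(9,6), (9,8), (9,11), (12,0)} (total capacity 42)

augment #1: 9→6→1→5 push 5
augment #2: 9→8→4→5 push 15
augment #3: 9→8→7→5 push 9
augment #4: 9→11→0→6→1→5 push 9
augment #5: 9→12→0→6→1→5 push 1
augment #6: 9→12→0→14→3→1→5 push 3
max flow = 42; residual-reachable set from 9 gives S-side
cut edges (S→T): {(9,6), (9,8), (9,11), (12,0)} total cap 42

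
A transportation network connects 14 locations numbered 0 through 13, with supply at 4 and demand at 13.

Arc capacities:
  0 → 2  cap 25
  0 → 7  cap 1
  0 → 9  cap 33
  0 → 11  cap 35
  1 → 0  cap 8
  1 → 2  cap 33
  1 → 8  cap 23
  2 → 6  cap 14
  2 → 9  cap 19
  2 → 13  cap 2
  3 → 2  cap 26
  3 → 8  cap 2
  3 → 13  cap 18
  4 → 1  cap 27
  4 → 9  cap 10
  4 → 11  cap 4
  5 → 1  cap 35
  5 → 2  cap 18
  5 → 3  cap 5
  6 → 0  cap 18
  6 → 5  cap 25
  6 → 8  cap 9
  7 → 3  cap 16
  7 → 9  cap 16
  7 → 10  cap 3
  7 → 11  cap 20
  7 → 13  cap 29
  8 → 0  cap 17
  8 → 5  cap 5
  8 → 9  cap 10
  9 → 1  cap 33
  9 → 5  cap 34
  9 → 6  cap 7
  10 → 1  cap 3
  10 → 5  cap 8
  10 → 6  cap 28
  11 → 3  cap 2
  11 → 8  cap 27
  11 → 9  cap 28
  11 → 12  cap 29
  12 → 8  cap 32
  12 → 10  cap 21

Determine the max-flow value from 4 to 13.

augment #1: 4→1→2→13 bottleneck 2, total now 2
augment #2: 4→11→3→13 bottleneck 2, total now 4
augment #3: 4→1→0→7→13 bottleneck 1, total now 5
augment #4: 4→9→5→3→13 bottleneck 5, total now 10

Maximum flow value: 10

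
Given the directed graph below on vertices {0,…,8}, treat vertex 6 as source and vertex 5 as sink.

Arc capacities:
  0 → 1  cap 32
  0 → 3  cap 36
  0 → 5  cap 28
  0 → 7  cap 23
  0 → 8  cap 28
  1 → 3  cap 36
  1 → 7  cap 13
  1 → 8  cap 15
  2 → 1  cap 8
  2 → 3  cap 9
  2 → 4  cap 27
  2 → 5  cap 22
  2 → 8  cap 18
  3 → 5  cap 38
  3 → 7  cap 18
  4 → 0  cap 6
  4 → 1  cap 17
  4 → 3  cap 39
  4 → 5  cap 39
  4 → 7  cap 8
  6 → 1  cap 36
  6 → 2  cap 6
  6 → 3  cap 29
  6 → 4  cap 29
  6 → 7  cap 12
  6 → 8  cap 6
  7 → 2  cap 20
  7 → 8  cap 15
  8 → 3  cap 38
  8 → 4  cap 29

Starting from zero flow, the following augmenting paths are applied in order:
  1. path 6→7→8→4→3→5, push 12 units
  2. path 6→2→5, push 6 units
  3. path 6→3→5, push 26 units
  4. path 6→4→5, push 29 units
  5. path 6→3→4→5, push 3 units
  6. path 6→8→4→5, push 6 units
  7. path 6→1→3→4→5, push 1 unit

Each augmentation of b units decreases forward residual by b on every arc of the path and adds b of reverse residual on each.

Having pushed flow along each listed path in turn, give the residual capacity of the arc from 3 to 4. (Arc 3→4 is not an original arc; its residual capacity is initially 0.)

after path 1 (6→7→8→4→3→5, push 12): res(3,4)=12
after path 2 (6→2→5, push 6): res(3,4)=12
after path 3 (6→3→5, push 26): res(3,4)=12
after path 4 (6→4→5, push 29): res(3,4)=12
after path 5 (6→3→4→5, push 3): res(3,4)=9
after path 6 (6→8→4→5, push 6): res(3,4)=9
after path 7 (6→1→3→4→5, push 1): res(3,4)=8

Residual capacity of (3,4): 8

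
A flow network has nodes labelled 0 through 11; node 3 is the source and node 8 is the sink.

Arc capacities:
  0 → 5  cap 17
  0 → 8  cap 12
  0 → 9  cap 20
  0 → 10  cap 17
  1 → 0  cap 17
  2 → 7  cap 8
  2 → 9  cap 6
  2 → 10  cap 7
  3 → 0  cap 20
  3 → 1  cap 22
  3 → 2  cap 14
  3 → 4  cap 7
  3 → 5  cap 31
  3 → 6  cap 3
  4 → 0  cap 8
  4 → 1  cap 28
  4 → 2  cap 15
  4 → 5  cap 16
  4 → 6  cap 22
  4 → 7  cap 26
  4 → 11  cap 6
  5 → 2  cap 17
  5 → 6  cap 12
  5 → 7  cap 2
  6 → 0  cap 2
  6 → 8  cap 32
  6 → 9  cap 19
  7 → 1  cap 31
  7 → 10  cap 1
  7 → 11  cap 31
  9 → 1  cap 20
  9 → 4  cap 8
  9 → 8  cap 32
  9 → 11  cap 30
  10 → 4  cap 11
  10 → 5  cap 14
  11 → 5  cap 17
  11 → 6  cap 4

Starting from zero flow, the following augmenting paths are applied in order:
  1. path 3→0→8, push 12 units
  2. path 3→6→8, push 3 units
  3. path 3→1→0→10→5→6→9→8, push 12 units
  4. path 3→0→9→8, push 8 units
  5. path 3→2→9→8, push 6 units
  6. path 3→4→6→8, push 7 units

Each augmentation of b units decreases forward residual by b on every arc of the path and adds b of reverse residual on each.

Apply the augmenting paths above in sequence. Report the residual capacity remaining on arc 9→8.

Residual capacity of (9,8): 6

after path 1 (3→0→8, push 12): res(9,8)=32
after path 2 (3→6→8, push 3): res(9,8)=32
after path 3 (3→1→0→10→5→6→9→8, push 12): res(9,8)=20
after path 4 (3→0→9→8, push 8): res(9,8)=12
after path 5 (3→2→9→8, push 6): res(9,8)=6
after path 6 (3→4→6→8, push 7): res(9,8)=6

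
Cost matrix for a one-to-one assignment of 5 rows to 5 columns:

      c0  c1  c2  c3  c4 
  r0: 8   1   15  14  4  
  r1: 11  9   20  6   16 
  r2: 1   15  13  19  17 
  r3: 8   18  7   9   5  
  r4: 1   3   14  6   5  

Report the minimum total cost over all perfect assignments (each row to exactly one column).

Minimum assignment cost: 20

optimal assignment: row0→col1 (cost 1), row1→col3 (cost 6), row2→col0 (cost 1), row3→col2 (cost 7), row4→col4 (cost 5)
total = 1 + 6 + 1 + 7 + 5 = 20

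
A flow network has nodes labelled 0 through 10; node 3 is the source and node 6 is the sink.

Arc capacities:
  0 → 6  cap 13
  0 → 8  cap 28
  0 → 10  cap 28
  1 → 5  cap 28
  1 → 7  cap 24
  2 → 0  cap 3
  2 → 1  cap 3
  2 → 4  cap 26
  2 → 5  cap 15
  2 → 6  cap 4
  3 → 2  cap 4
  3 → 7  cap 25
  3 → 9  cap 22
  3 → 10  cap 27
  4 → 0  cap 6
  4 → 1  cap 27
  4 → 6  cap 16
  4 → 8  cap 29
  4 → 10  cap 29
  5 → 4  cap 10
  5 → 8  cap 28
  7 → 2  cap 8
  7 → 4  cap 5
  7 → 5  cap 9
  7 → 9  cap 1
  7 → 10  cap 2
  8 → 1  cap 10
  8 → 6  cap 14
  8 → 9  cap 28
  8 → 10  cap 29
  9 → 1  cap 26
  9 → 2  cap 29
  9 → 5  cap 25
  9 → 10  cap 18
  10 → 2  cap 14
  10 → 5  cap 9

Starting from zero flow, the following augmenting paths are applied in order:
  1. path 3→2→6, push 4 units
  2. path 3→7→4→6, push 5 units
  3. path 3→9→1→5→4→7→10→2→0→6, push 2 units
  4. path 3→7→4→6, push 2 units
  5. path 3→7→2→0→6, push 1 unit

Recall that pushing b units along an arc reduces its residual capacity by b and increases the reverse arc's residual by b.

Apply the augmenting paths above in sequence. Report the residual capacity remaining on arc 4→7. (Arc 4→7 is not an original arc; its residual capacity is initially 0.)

Residual capacity of (4,7): 5

after path 1 (3→2→6, push 4): res(4,7)=0
after path 2 (3→7→4→6, push 5): res(4,7)=5
after path 3 (3→9→1→5→4→7→10→2→0→6, push 2): res(4,7)=3
after path 4 (3→7→4→6, push 2): res(4,7)=5
after path 5 (3→7→2→0→6, push 1): res(4,7)=5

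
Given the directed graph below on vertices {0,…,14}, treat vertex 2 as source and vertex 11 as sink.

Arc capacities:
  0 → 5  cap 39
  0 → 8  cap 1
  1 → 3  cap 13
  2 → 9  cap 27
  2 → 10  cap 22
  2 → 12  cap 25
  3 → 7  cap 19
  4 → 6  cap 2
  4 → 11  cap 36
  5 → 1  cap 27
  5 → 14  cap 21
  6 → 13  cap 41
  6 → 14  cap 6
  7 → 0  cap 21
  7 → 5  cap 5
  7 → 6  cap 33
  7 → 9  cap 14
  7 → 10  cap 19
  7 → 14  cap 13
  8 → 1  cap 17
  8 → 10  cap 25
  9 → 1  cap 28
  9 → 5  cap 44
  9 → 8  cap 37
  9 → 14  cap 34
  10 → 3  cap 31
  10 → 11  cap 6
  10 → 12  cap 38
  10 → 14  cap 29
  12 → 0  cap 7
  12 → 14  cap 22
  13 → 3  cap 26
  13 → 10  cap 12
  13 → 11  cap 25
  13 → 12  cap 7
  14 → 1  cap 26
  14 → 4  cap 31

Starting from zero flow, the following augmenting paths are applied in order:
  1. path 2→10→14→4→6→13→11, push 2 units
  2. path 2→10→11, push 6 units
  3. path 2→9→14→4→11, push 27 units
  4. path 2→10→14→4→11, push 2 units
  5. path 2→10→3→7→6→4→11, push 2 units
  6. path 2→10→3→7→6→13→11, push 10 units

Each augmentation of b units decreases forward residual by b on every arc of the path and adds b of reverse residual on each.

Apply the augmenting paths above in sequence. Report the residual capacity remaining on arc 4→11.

Residual capacity of (4,11): 5

after path 1 (2→10→14→4→6→13→11, push 2): res(4,11)=36
after path 2 (2→10→11, push 6): res(4,11)=36
after path 3 (2→9→14→4→11, push 27): res(4,11)=9
after path 4 (2→10→14→4→11, push 2): res(4,11)=7
after path 5 (2→10→3→7→6→4→11, push 2): res(4,11)=5
after path 6 (2→10→3→7→6→13→11, push 10): res(4,11)=5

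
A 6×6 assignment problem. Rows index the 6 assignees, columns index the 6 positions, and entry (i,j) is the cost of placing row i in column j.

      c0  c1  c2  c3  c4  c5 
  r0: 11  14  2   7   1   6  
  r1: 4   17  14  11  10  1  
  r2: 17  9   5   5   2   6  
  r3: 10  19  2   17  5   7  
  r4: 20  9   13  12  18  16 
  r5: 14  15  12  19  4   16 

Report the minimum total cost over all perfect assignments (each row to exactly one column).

Minimum assignment cost: 30

optimal assignment: row0→col5 (cost 6), row1→col0 (cost 4), row2→col3 (cost 5), row3→col2 (cost 2), row4→col1 (cost 9), row5→col4 (cost 4)
total = 6 + 4 + 5 + 2 + 9 + 4 = 30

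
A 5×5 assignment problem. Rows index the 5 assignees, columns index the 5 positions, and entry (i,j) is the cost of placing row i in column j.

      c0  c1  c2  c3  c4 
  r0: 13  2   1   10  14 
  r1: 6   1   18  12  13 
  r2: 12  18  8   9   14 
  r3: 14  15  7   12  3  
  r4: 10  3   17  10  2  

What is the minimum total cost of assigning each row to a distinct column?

Minimum assignment cost: 22

optimal assignment: row0→col2 (cost 1), row1→col0 (cost 6), row2→col3 (cost 9), row3→col4 (cost 3), row4→col1 (cost 3)
total = 1 + 6 + 9 + 3 + 3 = 22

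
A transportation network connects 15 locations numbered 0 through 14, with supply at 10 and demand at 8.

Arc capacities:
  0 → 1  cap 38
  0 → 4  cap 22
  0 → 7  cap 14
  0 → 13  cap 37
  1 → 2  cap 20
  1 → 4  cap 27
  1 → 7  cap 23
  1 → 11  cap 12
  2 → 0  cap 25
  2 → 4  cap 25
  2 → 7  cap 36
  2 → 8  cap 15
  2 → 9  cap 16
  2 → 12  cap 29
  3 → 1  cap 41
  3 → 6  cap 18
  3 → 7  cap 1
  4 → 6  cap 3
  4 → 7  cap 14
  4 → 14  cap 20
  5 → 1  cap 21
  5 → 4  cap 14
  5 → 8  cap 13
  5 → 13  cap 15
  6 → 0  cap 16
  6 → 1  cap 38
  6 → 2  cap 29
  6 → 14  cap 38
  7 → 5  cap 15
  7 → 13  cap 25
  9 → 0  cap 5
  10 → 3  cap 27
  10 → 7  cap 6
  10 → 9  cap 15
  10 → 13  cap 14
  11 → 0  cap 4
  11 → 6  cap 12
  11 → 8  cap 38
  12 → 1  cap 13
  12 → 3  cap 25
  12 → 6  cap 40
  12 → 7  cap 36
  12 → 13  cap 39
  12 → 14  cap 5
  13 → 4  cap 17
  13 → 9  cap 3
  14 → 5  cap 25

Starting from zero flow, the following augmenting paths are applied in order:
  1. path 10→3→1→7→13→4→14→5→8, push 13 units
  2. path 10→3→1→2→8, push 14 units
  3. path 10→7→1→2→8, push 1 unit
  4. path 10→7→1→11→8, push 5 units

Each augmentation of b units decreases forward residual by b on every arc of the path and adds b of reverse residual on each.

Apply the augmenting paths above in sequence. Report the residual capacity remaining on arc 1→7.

Residual capacity of (1,7): 16

after path 1 (10→3→1→7→13→4→14→5→8, push 13): res(1,7)=10
after path 2 (10→3→1→2→8, push 14): res(1,7)=10
after path 3 (10→7→1→2→8, push 1): res(1,7)=11
after path 4 (10→7→1→11→8, push 5): res(1,7)=16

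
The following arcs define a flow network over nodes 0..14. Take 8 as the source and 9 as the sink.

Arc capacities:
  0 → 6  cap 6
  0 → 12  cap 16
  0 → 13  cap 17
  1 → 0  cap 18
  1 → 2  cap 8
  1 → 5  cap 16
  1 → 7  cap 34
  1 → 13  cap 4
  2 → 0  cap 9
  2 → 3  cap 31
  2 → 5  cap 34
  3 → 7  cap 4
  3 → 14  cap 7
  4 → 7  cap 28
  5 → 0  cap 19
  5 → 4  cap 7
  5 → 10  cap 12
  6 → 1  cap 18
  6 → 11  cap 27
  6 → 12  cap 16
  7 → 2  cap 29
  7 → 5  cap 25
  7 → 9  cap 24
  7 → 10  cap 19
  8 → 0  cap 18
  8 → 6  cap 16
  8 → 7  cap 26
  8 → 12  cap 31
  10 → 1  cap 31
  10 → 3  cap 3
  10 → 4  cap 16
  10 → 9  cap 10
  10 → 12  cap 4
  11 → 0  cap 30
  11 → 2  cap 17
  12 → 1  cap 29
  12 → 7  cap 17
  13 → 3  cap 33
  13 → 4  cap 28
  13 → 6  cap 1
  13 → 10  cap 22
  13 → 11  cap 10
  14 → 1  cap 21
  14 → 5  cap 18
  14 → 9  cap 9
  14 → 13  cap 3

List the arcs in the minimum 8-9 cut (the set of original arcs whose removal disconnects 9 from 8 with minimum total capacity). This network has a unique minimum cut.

Min-cut arcs: {(3,14), (7,9), (10,9)} (total capacity 41)

augment #1: 8→7→9 push 24
augment #2: 8→7→10→9 push 2
augment #3: 8→0→13→10→9 push 8
augment #4: 8→0→13→3→14→9 push 7
max flow = 41; residual-reachable set from 8 gives S-side
cut edges (S→T): {(3,14), (7,9), (10,9)} total cap 41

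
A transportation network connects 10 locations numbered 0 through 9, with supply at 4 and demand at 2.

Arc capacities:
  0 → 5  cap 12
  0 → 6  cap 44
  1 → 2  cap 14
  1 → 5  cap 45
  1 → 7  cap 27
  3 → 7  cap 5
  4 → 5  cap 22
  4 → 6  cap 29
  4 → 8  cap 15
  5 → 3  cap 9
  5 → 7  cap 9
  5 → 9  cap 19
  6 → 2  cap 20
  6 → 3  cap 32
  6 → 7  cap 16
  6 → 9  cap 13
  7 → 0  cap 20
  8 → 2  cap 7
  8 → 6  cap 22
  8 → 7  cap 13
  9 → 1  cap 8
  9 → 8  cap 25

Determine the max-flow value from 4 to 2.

Maximum flow value: 35

augment #1: 4→6→2 bottleneck 20, total now 20
augment #2: 4→8→2 bottleneck 7, total now 27
augment #3: 4→5→9→1→2 bottleneck 8, total now 35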